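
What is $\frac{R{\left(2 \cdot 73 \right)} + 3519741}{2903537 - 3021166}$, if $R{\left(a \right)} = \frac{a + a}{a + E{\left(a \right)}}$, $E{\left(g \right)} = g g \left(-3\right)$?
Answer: $- \frac{1538126815}{51403873} \approx -29.922$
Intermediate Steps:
$E{\left(g \right)} = - 3 g^{2}$ ($E{\left(g \right)} = g \left(- 3 g\right) = - 3 g^{2}$)
$R{\left(a \right)} = \frac{2 a}{a - 3 a^{2}}$ ($R{\left(a \right)} = \frac{a + a}{a - 3 a^{2}} = \frac{2 a}{a - 3 a^{2}}$)
$\frac{R{\left(2 \cdot 73 \right)} + 3519741}{2903537 - 3021166} = \frac{- \frac{2}{-1 + 3 \cdot 2 \cdot 73} + 3519741}{2903537 - 3021166} = \frac{- \frac{2}{-1 + 3 \cdot 146} + 3519741}{-117629} = \left(- \frac{2}{-1 + 438} + 3519741\right) \left(- \frac{1}{117629}\right) = \left(- \frac{2}{437} + 3519741\right) \left(- \frac{1}{117629}\right) = \frac{1538126815}{437} \left(- \frac{1}{117629}\right) = - \frac{1538126815}{51403873}$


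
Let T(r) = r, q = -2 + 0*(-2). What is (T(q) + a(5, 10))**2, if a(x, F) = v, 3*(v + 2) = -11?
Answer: 529/9 ≈ 58.778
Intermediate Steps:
v = -17/3 (v = -2 + (1/3)*(-11) = -2 - 11/3 = -17/3 ≈ -5.6667)
a(x, F) = -17/3
q = -2 (q = -2 + 0 = -2)
(T(q) + a(5, 10))**2 = (-2 - 17/3)**2 = (-23/3)**2 = 529/9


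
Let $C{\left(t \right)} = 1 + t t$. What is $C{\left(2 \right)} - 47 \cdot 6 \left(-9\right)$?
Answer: $2543$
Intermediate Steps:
$C{\left(t \right)} = 1 + t^{2}$
$C{\left(2 \right)} - 47 \cdot 6 \left(-9\right) = \left(1 + 2^{2}\right) - 47 \cdot 6 \left(-9\right) = \left(1 + 4\right) - -2538 = 5 + 2538 = 2543$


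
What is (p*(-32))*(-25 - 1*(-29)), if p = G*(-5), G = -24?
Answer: -15360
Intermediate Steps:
p = 120 (p = -24*(-5) = 120)
(p*(-32))*(-25 - 1*(-29)) = (120*(-32))*(-25 - 1*(-29)) = -3840*(-25 + 29) = -3840*4 = -15360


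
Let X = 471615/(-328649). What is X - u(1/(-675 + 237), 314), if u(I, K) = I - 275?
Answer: 39379533329/143948262 ≈ 273.57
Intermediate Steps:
u(I, K) = -275 + I
X = -471615/328649 (X = 471615*(-1/328649) = -471615/328649 ≈ -1.4350)
X - u(1/(-675 + 237), 314) = -471615/328649 - (-275 + 1/(-675 + 237)) = -471615/328649 - (-275 + 1/(-438)) = -471615/328649 - (-275 - 1/438) = -471615/328649 - 1*(-120451/438) = -471615/328649 + 120451/438 = 39379533329/143948262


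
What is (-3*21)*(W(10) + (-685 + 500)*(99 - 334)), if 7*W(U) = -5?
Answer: -2738880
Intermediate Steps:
W(U) = -5/7 (W(U) = (1/7)*(-5) = -5/7)
(-3*21)*(W(10) + (-685 + 500)*(99 - 334)) = (-3*21)*(-5/7 + (-685 + 500)*(99 - 334)) = -63*(-5/7 - 185*(-235)) = -63*(-5/7 + 43475) = -63*304320/7 = -2738880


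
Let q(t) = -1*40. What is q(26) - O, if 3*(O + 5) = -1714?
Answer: 1609/3 ≈ 536.33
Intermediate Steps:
O = -1729/3 (O = -5 + (⅓)*(-1714) = -5 - 1714/3 = -1729/3 ≈ -576.33)
q(t) = -40
q(26) - O = -40 - 1*(-1729/3) = -40 + 1729/3 = 1609/3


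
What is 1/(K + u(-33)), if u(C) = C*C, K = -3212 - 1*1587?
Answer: -1/3710 ≈ -0.00026954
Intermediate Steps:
K = -4799 (K = -3212 - 1587 = -4799)
u(C) = C²
1/(K + u(-33)) = 1/(-4799 + (-33)²) = 1/(-4799 + 1089) = 1/(-3710) = -1/3710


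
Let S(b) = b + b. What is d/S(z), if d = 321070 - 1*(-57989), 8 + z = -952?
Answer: -126353/640 ≈ -197.43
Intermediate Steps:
z = -960 (z = -8 - 952 = -960)
d = 379059 (d = 321070 + 57989 = 379059)
S(b) = 2*b
d/S(z) = 379059/((2*(-960))) = 379059/(-1920) = 379059*(-1/1920) = -126353/640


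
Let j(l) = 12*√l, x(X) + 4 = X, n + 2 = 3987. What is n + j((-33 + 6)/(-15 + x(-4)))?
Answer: 3985 + 36*√69/23 ≈ 3998.0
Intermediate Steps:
n = 3985 (n = -2 + 3987 = 3985)
x(X) = -4 + X
n + j((-33 + 6)/(-15 + x(-4))) = 3985 + 12*√((-33 + 6)/(-15 + (-4 - 4))) = 3985 + 12*√(-27/(-15 - 8)) = 3985 + 12*√(-27/(-23)) = 3985 + 12*√(-27*(-1/23)) = 3985 + 12*√(27/23) = 3985 + 12*(3*√69/23) = 3985 + 36*√69/23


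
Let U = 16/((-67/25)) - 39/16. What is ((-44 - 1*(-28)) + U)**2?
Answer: 684607225/1149184 ≈ 595.73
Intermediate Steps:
U = -9013/1072 (U = 16/((-67*1/25)) - 39*1/16 = 16/(-67/25) - 39/16 = 16*(-25/67) - 39/16 = -400/67 - 39/16 = -9013/1072 ≈ -8.4077)
((-44 - 1*(-28)) + U)**2 = ((-44 - 1*(-28)) - 9013/1072)**2 = ((-44 + 28) - 9013/1072)**2 = (-16 - 9013/1072)**2 = (-26165/1072)**2 = 684607225/1149184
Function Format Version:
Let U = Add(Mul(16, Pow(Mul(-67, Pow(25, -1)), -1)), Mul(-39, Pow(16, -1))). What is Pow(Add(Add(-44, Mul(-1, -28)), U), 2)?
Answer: Rational(684607225, 1149184) ≈ 595.73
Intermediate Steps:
U = Rational(-9013, 1072) (U = Add(Mul(16, Pow(Mul(-67, Rational(1, 25)), -1)), Mul(-39, Rational(1, 16))) = Add(Mul(16, Pow(Rational(-67, 25), -1)), Rational(-39, 16)) = Add(Mul(16, Rational(-25, 67)), Rational(-39, 16)) = Add(Rational(-400, 67), Rational(-39, 16)) = Rational(-9013, 1072) ≈ -8.4077)
Pow(Add(Add(-44, Mul(-1, -28)), U), 2) = Pow(Add(Add(-44, Mul(-1, -28)), Rational(-9013, 1072)), 2) = Pow(Add(Add(-44, 28), Rational(-9013, 1072)), 2) = Pow(Add(-16, Rational(-9013, 1072)), 2) = Pow(Rational(-26165, 1072), 2) = Rational(684607225, 1149184)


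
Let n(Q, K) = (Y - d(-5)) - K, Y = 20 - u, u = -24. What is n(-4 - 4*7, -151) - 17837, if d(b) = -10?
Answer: -17632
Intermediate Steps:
Y = 44 (Y = 20 - 1*(-24) = 20 + 24 = 44)
n(Q, K) = 54 - K (n(Q, K) = (44 - 1*(-10)) - K = (44 + 10) - K = 54 - K)
n(-4 - 4*7, -151) - 17837 = (54 - 1*(-151)) - 17837 = (54 + 151) - 17837 = 205 - 17837 = -17632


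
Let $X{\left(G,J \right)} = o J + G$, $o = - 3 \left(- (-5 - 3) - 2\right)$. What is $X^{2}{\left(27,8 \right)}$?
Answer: $13689$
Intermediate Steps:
$o = -18$ ($o = - 3 \left(\left(-1\right) \left(-8\right) - 2\right) = - 3 \left(8 - 2\right) = \left(-3\right) 6 = -18$)
$X{\left(G,J \right)} = G - 18 J$ ($X{\left(G,J \right)} = - 18 J + G = G - 18 J$)
$X^{2}{\left(27,8 \right)} = \left(27 - 144\right)^{2} = \left(-117\right)^{2} = 13689$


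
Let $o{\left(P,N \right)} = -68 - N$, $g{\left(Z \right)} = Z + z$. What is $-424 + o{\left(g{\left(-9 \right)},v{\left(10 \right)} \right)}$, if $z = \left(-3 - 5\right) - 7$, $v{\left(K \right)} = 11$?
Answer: $-503$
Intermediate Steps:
$z = -15$ ($z = -8 - 7 = -15$)
$g{\left(Z \right)} = -15 + Z$ ($g{\left(Z \right)} = Z - 15 = -15 + Z$)
$-424 + o{\left(g{\left(-9 \right)},v{\left(10 \right)} \right)} = -424 - 79 = -503$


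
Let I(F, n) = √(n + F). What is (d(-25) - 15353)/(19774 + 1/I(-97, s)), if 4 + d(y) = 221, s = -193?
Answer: -86796786560/113393212041 - 15136*I*√290/113393212041 ≈ -0.76545 - 2.2731e-6*I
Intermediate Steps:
I(F, n) = √(F + n)
d(y) = 217 (d(y) = -4 + 221 = 217)
(d(-25) - 15353)/(19774 + 1/I(-97, s)) = (217 - 15353)/(19774 + 1/(√(-97 - 193))) = -15136/(19774 + 1/(√(-290))) = -15136/(19774 + 1/(I*√290)) = -15136/(19774 - I*√290/290)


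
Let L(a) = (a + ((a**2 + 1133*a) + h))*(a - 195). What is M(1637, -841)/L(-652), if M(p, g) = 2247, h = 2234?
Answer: 107/12585210 ≈ 8.5020e-6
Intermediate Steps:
L(a) = (-195 + a)*(2234 + a**2 + 1134*a) (L(a) = (a + ((a**2 + 1133*a) + 2234))*(a - 195) = (a + (2234 + a**2 + 1133*a))*(-195 + a) = (2234 + a**2 + 1134*a)*(-195 + a) = (-195 + a)*(2234 + a**2 + 1134*a))
M(1637, -841)/L(-652) = 2247/(-435630 + (-652)**3 - 218896*(-652) + 939*(-652)**2) = 2247/(-435630 - 277167808 + 142720192 + 939*425104) = 2247/(-435630 - 277167808 + 142720192 + 399172656) = 2247/264289410 = 2247*(1/264289410) = 107/12585210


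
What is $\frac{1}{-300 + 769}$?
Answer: $\frac{1}{469} \approx 0.0021322$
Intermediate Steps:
$\frac{1}{-300 + 769} = \frac{1}{469}$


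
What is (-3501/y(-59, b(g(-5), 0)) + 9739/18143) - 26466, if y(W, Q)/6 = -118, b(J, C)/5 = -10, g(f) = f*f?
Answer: -113297271283/4281748 ≈ -26461.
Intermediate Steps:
g(f) = f²
b(J, C) = -50 (b(J, C) = 5*(-10) = -50)
y(W, Q) = -708 (y(W, Q) = 6*(-118) = -708)
(-3501/y(-59, b(g(-5), 0)) + 9739/18143) - 26466 = (-3501/(-708) + 9739/18143) - 26466 = (-3501*(-1/708) + 9739*(1/18143)) - 26466 = (1167/236 + 9739/18143) - 26466 = 23471285/4281748 - 26466 = -113297271283/4281748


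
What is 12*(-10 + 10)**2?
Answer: 0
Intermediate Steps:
12*(-10 + 10)**2 = 12*0**2 = 12*0 = 0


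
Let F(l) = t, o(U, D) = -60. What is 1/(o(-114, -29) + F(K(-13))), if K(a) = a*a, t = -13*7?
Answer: -1/151 ≈ -0.0066225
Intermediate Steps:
t = -91
K(a) = a²
F(l) = -91
1/(o(-114, -29) + F(K(-13))) = 1/(-60 - 91) = 1/(-151) = -1/151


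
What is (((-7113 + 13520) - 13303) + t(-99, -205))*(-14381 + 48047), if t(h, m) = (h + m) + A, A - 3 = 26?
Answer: -241418886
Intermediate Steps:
A = 29 (A = 3 + 26 = 29)
t(h, m) = 29 + h + m (t(h, m) = (h + m) + 29 = 29 + h + m)
(((-7113 + 13520) - 13303) + t(-99, -205))*(-14381 + 48047) = (((-7113 + 13520) - 13303) + (29 - 99 - 205))*(-14381 + 48047) = ((6407 - 13303) - 275)*33666 = (-6896 - 275)*33666 = -7171*33666 = -241418886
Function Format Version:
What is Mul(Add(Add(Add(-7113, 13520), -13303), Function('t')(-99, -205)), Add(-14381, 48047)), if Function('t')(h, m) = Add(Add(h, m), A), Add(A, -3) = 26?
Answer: -241418886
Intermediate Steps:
A = 29 (A = Add(3, 26) = 29)
Function('t')(h, m) = Add(29, h, m) (Function('t')(h, m) = Add(Add(h, m), 29) = Add(29, h, m))
Mul(Add(Add(Add(-7113, 13520), -13303), Function('t')(-99, -205)), Add(-14381, 48047)) = Mul(Add(Add(Add(-7113, 13520), -13303), Add(29, -99, -205)), Add(-14381, 48047)) = Mul(Add(Add(6407, -13303), -275), 33666) = Mul(Add(-6896, -275), 33666) = Mul(-7171, 33666) = -241418886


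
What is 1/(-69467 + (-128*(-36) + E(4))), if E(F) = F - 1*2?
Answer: -1/64857 ≈ -1.5419e-5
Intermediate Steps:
E(F) = -2 + F (E(F) = F - 2 = -2 + F)
1/(-69467 + (-128*(-36) + E(4))) = 1/(-69467 + (-128*(-36) + (-2 + 4))) = 1/(-69467 + (4608 + 2)) = 1/(-69467 + 4610) = 1/(-64857) = -1/64857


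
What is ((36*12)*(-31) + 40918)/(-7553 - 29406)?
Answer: -27526/36959 ≈ -0.74477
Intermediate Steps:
((36*12)*(-31) + 40918)/(-7553 - 29406) = (432*(-31) + 40918)/(-36959) = (-13392 + 40918)*(-1/36959) = 27526*(-1/36959) = -27526/36959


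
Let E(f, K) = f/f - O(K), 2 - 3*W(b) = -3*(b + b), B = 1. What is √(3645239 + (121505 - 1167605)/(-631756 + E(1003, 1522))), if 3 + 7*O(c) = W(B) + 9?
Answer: √641599287071036231579/13266881 ≈ 1909.3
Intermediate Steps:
W(b) = ⅔ + 2*b (W(b) = ⅔ - (-1)*(b + b) = ⅔ - (-1)*2*b = ⅔ - (-2)*b = ⅔ + 2*b)
O(c) = 26/21 (O(c) = -3/7 + ((⅔ + 2*1) + 9)/7 = -3/7 + ((⅔ + 2) + 9)/7 = -3/7 + (8/3 + 9)/7 = -3/7 + (⅐)*(35/3) = -3/7 + 5/3 = 26/21)
E(f, K) = -5/21 (E(f, K) = f/f - 1*26/21 = 1 - 26/21 = -5/21)
√(3645239 + (121505 - 1167605)/(-631756 + E(1003, 1522))) = √(3645239 + (121505 - 1167605)/(-631756 - 5/21)) = √(3645239 - 1046100/(-13266881/21)) = √(3645239 - 1046100*(-21/13266881)) = √(3645239 + 21968100/13266881) = √(48360973997659/13266881) = √641599287071036231579/13266881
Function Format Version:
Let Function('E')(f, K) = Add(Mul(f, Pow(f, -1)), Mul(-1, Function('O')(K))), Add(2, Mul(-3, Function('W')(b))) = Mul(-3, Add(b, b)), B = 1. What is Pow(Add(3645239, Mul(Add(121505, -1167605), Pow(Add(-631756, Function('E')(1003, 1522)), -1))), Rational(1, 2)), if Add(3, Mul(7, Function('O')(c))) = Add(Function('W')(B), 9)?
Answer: Mul(Rational(1, 13266881), Pow(641599287071036231579, Rational(1, 2))) ≈ 1909.3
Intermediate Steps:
Function('W')(b) = Add(Rational(2, 3), Mul(2, b)) (Function('W')(b) = Add(Rational(2, 3), Mul(Rational(-1, 3), Mul(-3, Add(b, b)))) = Add(Rational(2, 3), Mul(Rational(-1, 3), Mul(-3, Mul(2, b)))) = Add(Rational(2, 3), Mul(Rational(-1, 3), Mul(-6, b))) = Add(Rational(2, 3), Mul(2, b)))
Function('O')(c) = Rational(26, 21) (Function('O')(c) = Add(Rational(-3, 7), Mul(Rational(1, 7), Add(Add(Rational(2, 3), Mul(2, 1)), 9))) = Add(Rational(-3, 7), Mul(Rational(1, 7), Add(Add(Rational(2, 3), 2), 9))) = Add(Rational(-3, 7), Mul(Rational(1, 7), Add(Rational(8, 3), 9))) = Add(Rational(-3, 7), Mul(Rational(1, 7), Rational(35, 3))) = Add(Rational(-3, 7), Rational(5, 3)) = Rational(26, 21))
Function('E')(f, K) = Rational(-5, 21) (Function('E')(f, K) = Add(Mul(f, Pow(f, -1)), Mul(-1, Rational(26, 21))) = Add(1, Rational(-26, 21)) = Rational(-5, 21))
Pow(Add(3645239, Mul(Add(121505, -1167605), Pow(Add(-631756, Function('E')(1003, 1522)), -1))), Rational(1, 2)) = Pow(Add(3645239, Mul(Add(121505, -1167605), Pow(Add(-631756, Rational(-5, 21)), -1))), Rational(1, 2)) = Pow(Add(3645239, Mul(-1046100, Pow(Rational(-13266881, 21), -1))), Rational(1, 2)) = Pow(Add(3645239, Mul(-1046100, Rational(-21, 13266881))), Rational(1, 2)) = Pow(Add(3645239, Rational(21968100, 13266881)), Rational(1, 2)) = Pow(Rational(48360973997659, 13266881), Rational(1, 2)) = Mul(Rational(1, 13266881), Pow(641599287071036231579, Rational(1, 2)))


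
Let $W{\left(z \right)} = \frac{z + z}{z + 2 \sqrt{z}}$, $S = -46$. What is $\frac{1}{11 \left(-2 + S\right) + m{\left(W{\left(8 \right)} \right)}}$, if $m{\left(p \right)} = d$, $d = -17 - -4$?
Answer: $- \frac{1}{541} \approx -0.0018484$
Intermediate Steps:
$W{\left(z \right)} = \frac{2 z}{z + 2 \sqrt{z}}$
$d = -13$ ($d = -17 + 4 = -13$)
$m{\left(p \right)} = -13$
$\frac{1}{11 \left(-2 + S\right) + m{\left(W{\left(8 \right)} \right)}} = \frac{1}{11 \left(-2 - 46\right) - 13} = \frac{1}{11 \left(-48\right) - 13} = \frac{1}{-528 - 13} = \frac{1}{-541} = - \frac{1}{541}$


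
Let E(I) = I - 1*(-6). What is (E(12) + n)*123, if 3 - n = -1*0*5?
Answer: 2583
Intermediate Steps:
n = 3 (n = 3 - (-1*0)*5 = 3 - 0*5 = 3 - 1*0 = 3 + 0 = 3)
E(I) = 6 + I (E(I) = I + 6 = 6 + I)
(E(12) + n)*123 = ((6 + 12) + 3)*123 = (18 + 3)*123 = 21*123 = 2583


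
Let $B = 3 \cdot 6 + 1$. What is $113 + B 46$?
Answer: $987$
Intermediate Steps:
$B = 19$ ($B = 18 + 1 = 19$)
$113 + B 46 = 113 + 19 \cdot 46 = 113 + 874 = 987$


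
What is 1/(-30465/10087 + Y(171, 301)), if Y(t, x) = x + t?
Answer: 10087/4730599 ≈ 0.0021323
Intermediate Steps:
Y(t, x) = t + x
1/(-30465/10087 + Y(171, 301)) = 1/(-30465/10087 + (171 + 301)) = 1/(-30465*1/10087 + 472) = 1/(-30465/10087 + 472) = 1/(4730599/10087) = 10087/4730599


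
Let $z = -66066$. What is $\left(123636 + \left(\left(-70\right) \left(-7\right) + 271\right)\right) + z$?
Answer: $58331$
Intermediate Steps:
$\left(123636 + \left(\left(-70\right) \left(-7\right) + 271\right)\right) + z = \left(123636 + \left(\left(-70\right) \left(-7\right) + 271\right)\right) - 66066 = \left(123636 + \left(490 + 271\right)\right) - 66066 = \left(123636 + 761\right) - 66066 = 124397 - 66066 = 58331$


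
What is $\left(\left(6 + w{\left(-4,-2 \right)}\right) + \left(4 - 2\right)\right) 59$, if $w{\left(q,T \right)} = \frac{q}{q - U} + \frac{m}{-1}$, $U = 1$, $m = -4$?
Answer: $\frac{3776}{5} \approx 755.2$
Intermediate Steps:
$w{\left(q,T \right)} = 4 + \frac{q}{-1 + q}$ ($w{\left(q,T \right)} = \frac{q}{q - 1} - \frac{4}{-1} = \frac{q}{q - 1} - -4 = \frac{q}{-1 + q} + 4 = 4 + \frac{q}{-1 + q}$)
$\left(\left(6 + w{\left(-4,-2 \right)}\right) + \left(4 - 2\right)\right) 59 = \left(\left(6 + \frac{-4 + 5 \left(-4\right)}{-1 - 4}\right) + \left(4 - 2\right)\right) 59 = \left(\left(6 + \frac{-4 - 20}{-5}\right) + \left(4 - 2\right)\right) 59 = \left(\left(6 - - \frac{24}{5}\right) + 2\right) 59 = \left(\left(6 + \frac{24}{5}\right) + 2\right) 59 = \left(\frac{54}{5} + 2\right) 59 = \frac{64}{5} \cdot 59 = \frac{3776}{5}$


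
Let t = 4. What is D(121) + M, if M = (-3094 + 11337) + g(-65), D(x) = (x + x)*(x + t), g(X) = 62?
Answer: 38555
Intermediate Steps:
D(x) = 2*x*(4 + x) (D(x) = (x + x)*(x + 4) = (2*x)*(4 + x) = 2*x*(4 + x))
M = 8305 (M = (-3094 + 11337) + 62 = 8243 + 62 = 8305)
D(121) + M = 2*121*(4 + 121) + 8305 = 2*121*125 + 8305 = 30250 + 8305 = 38555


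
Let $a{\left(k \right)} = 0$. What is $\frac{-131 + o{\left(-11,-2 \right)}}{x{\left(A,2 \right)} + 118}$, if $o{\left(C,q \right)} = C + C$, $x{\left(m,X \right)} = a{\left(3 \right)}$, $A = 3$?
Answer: $- \frac{153}{118} \approx -1.2966$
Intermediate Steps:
$x{\left(m,X \right)} = 0$
$o{\left(C,q \right)} = 2 C$
$\frac{-131 + o{\left(-11,-2 \right)}}{x{\left(A,2 \right)} + 118} = \frac{-131 + 2 \left(-11\right)}{0 + 118} = \frac{-131 - 22}{118} = \frac{1}{118} \left(-153\right) = - \frac{153}{118}$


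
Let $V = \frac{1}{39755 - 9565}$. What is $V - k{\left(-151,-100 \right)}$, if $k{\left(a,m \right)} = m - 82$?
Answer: $\frac{5494581}{30190} \approx 182.0$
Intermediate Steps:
$k{\left(a,m \right)} = -82 + m$
$V = \frac{1}{30190} \approx 3.3124 \cdot 10^{-5}$
$V - k{\left(-151,-100 \right)} = \frac{1}{30190} - \left(-82 - 100\right) = \frac{1}{30190} - -182 = \frac{1}{30190} + 182 = \frac{5494581}{30190}$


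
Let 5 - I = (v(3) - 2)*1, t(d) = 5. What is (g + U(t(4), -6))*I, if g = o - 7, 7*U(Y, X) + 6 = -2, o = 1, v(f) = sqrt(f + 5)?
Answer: -50 + 100*sqrt(2)/7 ≈ -29.797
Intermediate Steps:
v(f) = sqrt(5 + f)
U(Y, X) = -8/7 (U(Y, X) = -6/7 + (1/7)*(-2) = -6/7 - 2/7 = -8/7)
g = -6 (g = 1 - 7 = -6)
I = 7 - 2*sqrt(2) (I = 5 - (sqrt(5 + 3) - 2) = 5 - (sqrt(8) - 2) = 5 - (2*sqrt(2) - 2) = 5 - (-2 + 2*sqrt(2)) = 5 + (2 - 2*sqrt(2)) = 7 - 2*sqrt(2) ≈ 4.1716)
(g + U(t(4), -6))*I = (-6 - 8/7)*(7 - 2*sqrt(2)) = -50*(7 - 2*sqrt(2))/7 = -50 + 100*sqrt(2)/7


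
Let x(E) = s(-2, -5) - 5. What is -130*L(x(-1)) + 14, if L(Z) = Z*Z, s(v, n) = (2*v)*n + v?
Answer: -21956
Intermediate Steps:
s(v, n) = v + 2*n*v (s(v, n) = 2*n*v + v = v + 2*n*v)
x(E) = 13 (x(E) = -2*(1 + 2*(-5)) - 5 = -2*(1 - 10) - 5 = -2*(-9) - 5 = 18 - 5 = 13)
L(Z) = Z²
-130*L(x(-1)) + 14 = -130*13² + 14 = -130*169 + 14 = -21970 + 14 = -21956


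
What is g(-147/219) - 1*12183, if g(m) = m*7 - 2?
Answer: -889848/73 ≈ -12190.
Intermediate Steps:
g(m) = -2 + 7*m (g(m) = 7*m - 2 = -2 + 7*m)
g(-147/219) - 1*12183 = (-2 + 7*(-147/219)) - 1*12183 = (-2 + 7*(-147*1/219)) - 12183 = (-2 + 7*(-49/73)) - 12183 = (-2 - 343/73) - 12183 = -489/73 - 12183 = -889848/73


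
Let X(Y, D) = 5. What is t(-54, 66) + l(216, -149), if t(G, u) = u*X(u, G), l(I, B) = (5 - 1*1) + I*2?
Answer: 766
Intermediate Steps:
l(I, B) = 4 + 2*I (l(I, B) = (5 - 1) + 2*I = 4 + 2*I)
t(G, u) = 5*u (t(G, u) = u*5 = 5*u)
t(-54, 66) + l(216, -149) = 5*66 + (4 + 2*216) = 330 + (4 + 432) = 330 + 436 = 766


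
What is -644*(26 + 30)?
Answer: -36064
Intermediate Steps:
-644*(26 + 30) = -644*56 = -1*36064 = -36064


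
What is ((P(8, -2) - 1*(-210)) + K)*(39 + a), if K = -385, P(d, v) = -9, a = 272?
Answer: -57224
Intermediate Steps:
((P(8, -2) - 1*(-210)) + K)*(39 + a) = ((-9 - 1*(-210)) - 385)*(39 + 272) = ((-9 + 210) - 385)*311 = (201 - 385)*311 = -184*311 = -57224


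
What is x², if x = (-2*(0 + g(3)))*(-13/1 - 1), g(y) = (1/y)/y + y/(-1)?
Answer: 529984/81 ≈ 6543.0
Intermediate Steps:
g(y) = y⁻² - y (g(y) = 1/(y*y) + y*(-1) = y⁻² - y)
x = -728/9 (x = (-2*(0 + (3⁻² - 1*3)))*(-13/1 - 1) = (-2*(0 + (⅑ - 3)))*(-13*1 - 1) = (-2*(0 - 26/9))*(-13 - 1) = -2*(-26/9)*(-14) = (52/9)*(-14) = -728/9 ≈ -80.889)
x² = (-728/9)² = 529984/81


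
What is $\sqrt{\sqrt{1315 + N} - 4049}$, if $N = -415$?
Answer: $i \sqrt{4019} \approx 63.396 i$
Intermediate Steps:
$\sqrt{\sqrt{1315 + N} - 4049} = \sqrt{\sqrt{1315 - 415} - 4049} = \sqrt{\sqrt{900} - 4049} = \sqrt{30 - 4049} = \sqrt{-4019} = i \sqrt{4019}$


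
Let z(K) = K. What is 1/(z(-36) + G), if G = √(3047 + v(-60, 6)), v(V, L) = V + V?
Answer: 36/1631 + √2927/1631 ≈ 0.055243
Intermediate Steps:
v(V, L) = 2*V
G = √2927 (G = √(3047 + 2*(-60)) = √(3047 - 120) = √2927 ≈ 54.102)
1/(z(-36) + G) = 1/(-36 + √2927)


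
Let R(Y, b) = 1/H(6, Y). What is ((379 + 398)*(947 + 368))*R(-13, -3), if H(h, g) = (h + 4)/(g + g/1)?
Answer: -2656563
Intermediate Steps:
H(h, g) = (4 + h)/(2*g) (H(h, g) = (4 + h)/(g + g*1) = (4 + h)/(g + g) = (4 + h)/((2*g)) = (4 + h)*(1/(2*g)) = (4 + h)/(2*g))
R(Y, b) = Y/5 (R(Y, b) = 1/((4 + 6)/(2*Y)) = 1/((½)*10/Y) = 1/(5/Y) = Y/5)
((379 + 398)*(947 + 368))*R(-13, -3) = ((379 + 398)*(947 + 368))*((⅕)*(-13)) = (777*1315)*(-13/5) = 1021755*(-13/5) = -2656563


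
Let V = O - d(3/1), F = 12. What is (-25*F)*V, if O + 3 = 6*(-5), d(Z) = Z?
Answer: 10800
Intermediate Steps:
O = -33 (O = -3 + 6*(-5) = -3 - 30 = -33)
V = -36 (V = -33 - 3/1 = -33 - 3 = -36)
(-25*F)*V = -25*12*(-36) = -300*(-36) = 10800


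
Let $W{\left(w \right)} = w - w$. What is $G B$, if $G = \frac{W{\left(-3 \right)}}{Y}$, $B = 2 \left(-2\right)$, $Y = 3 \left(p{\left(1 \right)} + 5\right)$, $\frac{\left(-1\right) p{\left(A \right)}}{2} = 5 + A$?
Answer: $0$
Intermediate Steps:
$p{\left(A \right)} = -10 - 2 A$ ($p{\left(A \right)} = - 2 \left(5 + A\right) = -10 - 2 A$)
$Y = -21$ ($Y = 3 \left(\left(-10 - 2\right) + 5\right) = 3 \left(-12 + 5\right) = 3 \left(-7\right) = -21$)
$W{\left(w \right)} = 0$
$B = -4$
$G = 0$ ($G = \frac{0}{-21} = 0 \left(- \frac{1}{21}\right) = 0$)
$G B = 0 \left(-4\right) = 0$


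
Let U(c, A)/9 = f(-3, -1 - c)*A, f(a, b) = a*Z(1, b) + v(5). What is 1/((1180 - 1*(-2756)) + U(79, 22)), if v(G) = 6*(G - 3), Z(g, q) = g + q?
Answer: 1/53238 ≈ 1.8784e-5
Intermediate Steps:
v(G) = -18 + 6*G (v(G) = 6*(-3 + G) = -18 + 6*G)
f(a, b) = 12 + a*(1 + b) (f(a, b) = a*(1 + b) + (-18 + 6*5) = a*(1 + b) + (-18 + 30) = a*(1 + b) + 12 = 12 + a*(1 + b))
U(c, A) = 9*A*(12 + 3*c) (U(c, A) = 9*((12 - 3*(1 + (-1 - c)))*A) = 9*((12 - (-3)*c)*A) = 9*((12 + 3*c)*A) = 9*(A*(12 + 3*c)) = 9*A*(12 + 3*c))
1/((1180 - 1*(-2756)) + U(79, 22)) = 1/((1180 - 1*(-2756)) + 27*22*(4 + 79)) = 1/((1180 + 2756) + 27*22*83) = 1/(3936 + 49302) = 1/53238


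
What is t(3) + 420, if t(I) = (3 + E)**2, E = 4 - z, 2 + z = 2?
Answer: 469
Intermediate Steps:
z = 0 (z = -2 + 2 = 0)
E = 4 (E = 4 - 1*0 = 4 + 0 = 4)
t(I) = 49 (t(I) = (3 + 4)**2 = 7**2 = 49)
t(3) + 420 = 49 + 420 = 469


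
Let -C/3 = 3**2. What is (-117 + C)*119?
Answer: -17136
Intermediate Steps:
C = -27 (C = -3*3**2 = -3*9 = -27)
(-117 + C)*119 = (-117 - 27)*119 = -144*119 = -17136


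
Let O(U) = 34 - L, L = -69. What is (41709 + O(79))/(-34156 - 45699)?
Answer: -41812/79855 ≈ -0.52360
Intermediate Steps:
O(U) = 103 (O(U) = 34 - 1*(-69) = 34 + 69 = 103)
(41709 + O(79))/(-34156 - 45699) = (41709 + 103)/(-34156 - 45699) = 41812/(-79855) = 41812*(-1/79855) = -41812/79855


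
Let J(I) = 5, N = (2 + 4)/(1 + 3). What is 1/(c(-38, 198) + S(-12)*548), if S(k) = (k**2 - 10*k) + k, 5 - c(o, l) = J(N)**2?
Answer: 1/138076 ≈ 7.2424e-6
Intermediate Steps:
N = 3/2 (N = 6/4 = 6*(1/4) = 3/2 ≈ 1.5000)
c(o, l) = -20 (c(o, l) = 5 - 1*5**2 = 5 - 1*25 = 5 - 25 = -20)
S(k) = k**2 - 9*k
1/(c(-38, 198) + S(-12)*548) = 1/(-20 - 12*(-9 - 12)*548) = 1/(-20 - 12*(-21)*548) = 1/(-20 + 252*548) = 1/(-20 + 138096) = 1/138076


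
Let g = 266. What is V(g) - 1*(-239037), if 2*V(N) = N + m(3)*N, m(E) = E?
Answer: 239569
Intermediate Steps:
V(N) = 2*N (V(N) = (N + 3*N)/2 = (4*N)/2 = 2*N)
V(g) - 1*(-239037) = 2*266 - 1*(-239037) = 532 + 239037 = 239569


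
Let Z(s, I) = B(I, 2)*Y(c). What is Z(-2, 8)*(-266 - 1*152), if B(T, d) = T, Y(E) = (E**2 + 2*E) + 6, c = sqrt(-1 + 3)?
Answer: -26752 - 6688*sqrt(2) ≈ -36210.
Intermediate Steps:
c = sqrt(2) ≈ 1.4142
Y(E) = 6 + E**2 + 2*E
Z(s, I) = I*(8 + 2*sqrt(2)) (Z(s, I) = I*(6 + (sqrt(2))**2 + 2*sqrt(2)) = I*(6 + 2 + 2*sqrt(2)) = I*(8 + 2*sqrt(2)))
Z(-2, 8)*(-266 - 1*152) = (2*8*(4 + sqrt(2)))*(-266 - 1*152) = (64 + 16*sqrt(2))*(-266 - 152) = (64 + 16*sqrt(2))*(-418) = -26752 - 6688*sqrt(2)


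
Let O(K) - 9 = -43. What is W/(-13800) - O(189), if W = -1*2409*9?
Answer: 163627/4600 ≈ 35.571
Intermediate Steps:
W = -21681 (W = -2409*9 = -21681)
O(K) = -34 (O(K) = 9 - 43 = -34)
W/(-13800) - O(189) = -21681/(-13800) - 1*(-34) = -21681*(-1/13800) + 34 = 7227/4600 + 34 = 163627/4600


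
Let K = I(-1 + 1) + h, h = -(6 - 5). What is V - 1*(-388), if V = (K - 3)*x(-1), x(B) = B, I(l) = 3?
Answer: 389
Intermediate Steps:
h = -1 (h = -1*1 = -1)
K = 2 (K = 3 - 1 = 2)
V = 1 (V = (2 - 3)*(-1) = -1*(-1) = 1)
V - 1*(-388) = 1 - 1*(-388) = 1 + 388 = 389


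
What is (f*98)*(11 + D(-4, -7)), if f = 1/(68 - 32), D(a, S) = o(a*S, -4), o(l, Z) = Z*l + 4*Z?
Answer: -637/2 ≈ -318.50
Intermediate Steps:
o(l, Z) = 4*Z + Z*l
D(a, S) = -16 - 4*S*a (D(a, S) = -4*(4 + a*S) = -4*(4 + S*a) = -16 - 4*S*a)
f = 1/36 ≈ 0.027778
(f*98)*(11 + D(-4, -7)) = ((1/36)*98)*(11 + (-16 - 4*(-7)*(-4))) = 49*(11 + (-16 - 112))/18 = 49*(11 - 128)/18 = (49/18)*(-117) = -637/2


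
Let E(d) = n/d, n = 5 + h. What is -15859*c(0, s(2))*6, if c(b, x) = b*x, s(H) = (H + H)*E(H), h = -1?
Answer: 0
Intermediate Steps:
n = 4 (n = 5 - 1 = 4)
E(d) = 4/d
s(H) = 8 (s(H) = (H + H)*(4/H) = (2*H)*(4/H) = 8)
-15859*c(0, s(2))*6 = -15859*0*8*6 = -0*6 = -15859*0 = 0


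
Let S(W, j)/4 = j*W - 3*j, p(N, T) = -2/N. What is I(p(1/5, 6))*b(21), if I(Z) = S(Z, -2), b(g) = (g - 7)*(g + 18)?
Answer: 56784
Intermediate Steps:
b(g) = (-7 + g)*(18 + g)
S(W, j) = -12*j + 4*W*j (S(W, j) = 4*(j*W - 3*j) = 4*(W*j - 3*j) = 4*(-3*j + W*j) = -12*j + 4*W*j)
I(Z) = 24 - 8*Z (I(Z) = 4*(-2)*(-3 + Z) = 24 - 8*Z)
I(p(1/5, 6))*b(21) = (24 - (-16)/(1/5))*(-126 + 21**2 + 11*21) = (24 - (-16)/1/5)*(-126 + 441 + 231) = (24 - (-16)*5)*546 = (24 - 8*(-10))*546 = (24 + 80)*546 = 104*546 = 56784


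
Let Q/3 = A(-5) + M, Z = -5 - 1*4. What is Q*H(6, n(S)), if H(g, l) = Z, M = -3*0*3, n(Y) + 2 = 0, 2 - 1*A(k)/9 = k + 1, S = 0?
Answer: -1458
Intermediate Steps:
A(k) = 9 - 9*k (A(k) = 18 - 9*(k + 1) = 18 - 9*(1 + k) = 18 + (-9 - 9*k) = 9 - 9*k)
Z = -9 (Z = -5 - 4 = -9)
n(Y) = -2 (n(Y) = -2 + 0 = -2)
M = 0 (M = 0*3 = 0)
H(g, l) = -9
Q = 162 (Q = 3*((9 - 9*(-5)) + 0) = 3*((9 + 45) + 0) = 3*(54 + 0) = 3*54 = 162)
Q*H(6, n(S)) = 162*(-9) = -1458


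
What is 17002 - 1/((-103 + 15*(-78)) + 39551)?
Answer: 650802555/38278 ≈ 17002.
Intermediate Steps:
17002 - 1/((-103 + 15*(-78)) + 39551) = 17002 - 1/((-103 - 1170) + 39551) = 17002 - 1/(-1273 + 39551) = 17002 - 1/38278 = 650802555/38278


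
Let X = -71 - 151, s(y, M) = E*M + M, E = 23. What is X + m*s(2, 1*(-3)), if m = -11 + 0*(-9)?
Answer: 570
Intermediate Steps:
s(y, M) = 24*M (s(y, M) = 23*M + M = 24*M)
m = -11 (m = -11 + 0 = -11)
X = -222
X + m*s(2, 1*(-3)) = -222 - 264*1*(-3) = -222 - 264*(-3) = -222 - 11*(-72) = -222 + 792 = 570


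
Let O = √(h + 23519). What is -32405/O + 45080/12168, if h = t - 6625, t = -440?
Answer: 5635/1521 - 32405*√16454/16454 ≈ -248.92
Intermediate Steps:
h = -7065 (h = -440 - 6625 = -7065)
O = √16454 (O = √(-7065 + 23519) = √16454 ≈ 128.27)
-32405/O + 45080/12168 = -32405*√16454/16454 + 45080/12168 = -32405*√16454/16454 + 45080*(1/12168) = -32405*√16454/16454 + 5635/1521 = 5635/1521 - 32405*√16454/16454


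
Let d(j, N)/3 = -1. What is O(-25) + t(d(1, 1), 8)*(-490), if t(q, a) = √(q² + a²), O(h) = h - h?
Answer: -490*√73 ≈ -4186.6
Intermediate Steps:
O(h) = 0
d(j, N) = -3 (d(j, N) = 3*(-1) = -3)
t(q, a) = √(a² + q²)
O(-25) + t(d(1, 1), 8)*(-490) = 0 + √(8² + (-3)²)*(-490) = 0 + √(64 + 9)*(-490) = 0 + √73*(-490) = 0 - 490*√73 = -490*√73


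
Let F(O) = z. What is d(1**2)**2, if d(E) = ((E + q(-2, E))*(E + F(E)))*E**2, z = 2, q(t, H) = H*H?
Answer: 36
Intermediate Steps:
q(t, H) = H**2
F(O) = 2
d(E) = E**2*(2 + E)*(E + E**2) (d(E) = ((E + E**2)*(E + 2))*E**2 = ((E + E**2)*(2 + E))*E**2 = ((2 + E)*(E + E**2))*E**2 = E**2*(2 + E)*(E + E**2))
d(1**2)**2 = ((1**2)**3*(2 + (1**2)**2 + 3*1**2))**2 = (1**3*(2 + 1**2 + 3*1))**2 = (1*(2 + 1 + 3))**2 = (1*6)**2 = 6**2 = 36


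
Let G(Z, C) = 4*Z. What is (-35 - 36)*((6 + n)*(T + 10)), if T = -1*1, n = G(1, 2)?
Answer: -6390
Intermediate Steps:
n = 4 (n = 4*1 = 4)
T = -1
(-35 - 36)*((6 + n)*(T + 10)) = (-35 - 36)*((6 + 4)*(-1 + 10)) = -710*9 = -71*90 = -6390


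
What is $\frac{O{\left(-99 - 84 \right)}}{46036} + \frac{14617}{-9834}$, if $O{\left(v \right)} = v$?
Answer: $- \frac{337353917}{226359012} \approx -1.4903$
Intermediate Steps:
$\frac{O{\left(-99 - 84 \right)}}{46036} + \frac{14617}{-9834} = \frac{-99 - 84}{46036} + \frac{14617}{-9834} = \left(-99 - 84\right) \frac{1}{46036} + 14617 \left(- \frac{1}{9834}\right) = \left(-183\right) \frac{1}{46036} - \frac{14617}{9834} = - \frac{183}{46036} - \frac{14617}{9834} = - \frac{337353917}{226359012}$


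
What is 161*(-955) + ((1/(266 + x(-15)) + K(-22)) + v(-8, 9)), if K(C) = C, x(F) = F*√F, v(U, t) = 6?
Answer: -11399197735/74131 + 15*I*√15/74131 ≈ -1.5377e+5 + 0.00078368*I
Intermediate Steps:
x(F) = F^(3/2)
161*(-955) + ((1/(266 + x(-15)) + K(-22)) + v(-8, 9)) = 161*(-955) + ((1/(266 + (-15)^(3/2)) - 22) + 6) = -153755 + ((1/(266 - 15*I*√15) - 22) + 6) = -153755 + ((-22 + 1/(266 - 15*I*√15)) + 6) = -153755 + (-16 + 1/(266 - 15*I*√15)) = -153771 + 1/(266 - 15*I*√15)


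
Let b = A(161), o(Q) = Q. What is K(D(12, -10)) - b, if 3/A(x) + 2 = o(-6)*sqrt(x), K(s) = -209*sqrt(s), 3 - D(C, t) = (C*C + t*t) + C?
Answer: -3/2896 + 9*sqrt(161)/2896 - 209*I*sqrt(253) ≈ 0.038397 - 3324.3*I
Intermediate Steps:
D(C, t) = 3 - C - C**2 - t**2 (D(C, t) = 3 - ((C*C + t*t) + C) = 3 - ((C**2 + t**2) + C) = 3 - (C + C**2 + t**2) = 3 + (-C - C**2 - t**2) = 3 - C - C**2 - t**2)
A(x) = 3/(-2 - 6*sqrt(x))
b = 3/(2*(-1 - 3*sqrt(161))) ≈ -0.038397
K(D(12, -10)) - b = -209*sqrt(3 - 1*12 - 1*12**2 - 1*(-10)**2) - (3/2896 - 9*sqrt(161)/2896) = -209*sqrt(3 - 12 - 1*144 - 1*100) + (-3/2896 + 9*sqrt(161)/2896) = -209*sqrt(3 - 12 - 144 - 100) + (-3/2896 + 9*sqrt(161)/2896) = -209*I*sqrt(253) + (-3/2896 + 9*sqrt(161)/2896) = -3/2896 + 9*sqrt(161)/2896 - 209*I*sqrt(253)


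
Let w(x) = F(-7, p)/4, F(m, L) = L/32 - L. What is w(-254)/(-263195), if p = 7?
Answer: 217/33688960 ≈ 6.4413e-6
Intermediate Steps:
F(m, L) = -31*L/32 (F(m, L) = L*(1/32) - L = L/32 - L = -31*L/32)
w(x) = -217/128 (w(x) = -31/32*7/4 = -217/32*¼ = -217/128)
w(-254)/(-263195) = -217/128/(-263195) = -217/128*(-1/263195) = 217/33688960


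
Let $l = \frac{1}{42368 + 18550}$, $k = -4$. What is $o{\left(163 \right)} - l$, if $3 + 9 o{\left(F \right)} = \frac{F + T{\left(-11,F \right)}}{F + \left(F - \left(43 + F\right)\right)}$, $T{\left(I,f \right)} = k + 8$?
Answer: $- \frac{1959709}{10965240} \approx -0.17872$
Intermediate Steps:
$T{\left(I,f \right)} = 4$ ($T{\left(I,f \right)} = -4 + 8 = 4$)
$o{\left(F \right)} = - \frac{1}{3} + \frac{4 + F}{9 \left(-43 + F\right)}$ ($o{\left(F \right)} = - \frac{1}{3} + \frac{\left(F + 4\right) \frac{1}{F + \left(F - \left(43 + F\right)\right)}}{9} = - \frac{1}{3} + \frac{\left(4 + F\right) \frac{1}{F - 43}}{9} = - \frac{1}{3} + \frac{\left(4 + F\right) \frac{1}{-43 + F}}{9} = - \frac{1}{3} + \frac{\frac{1}{-43 + F} \left(4 + F\right)}{9} = - \frac{1}{3} + \frac{4 + F}{9 \left(-43 + F\right)}$)
$l = \frac{1}{60918} \approx 1.6416 \cdot 10^{-5}$
$o{\left(163 \right)} - l = \frac{133 - 326}{9 \left(-43 + 163\right)} - \frac{1}{60918} = \frac{133 - 326}{9 \cdot 120} - \frac{1}{60918} = \frac{1}{9} \cdot \frac{1}{120} \left(-193\right) - \frac{1}{60918} = - \frac{193}{1080} - \frac{1}{60918} = - \frac{1959709}{10965240}$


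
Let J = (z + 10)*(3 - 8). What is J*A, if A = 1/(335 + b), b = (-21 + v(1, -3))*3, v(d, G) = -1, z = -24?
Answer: 70/269 ≈ 0.26022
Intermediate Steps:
J = 70 (J = (-24 + 10)*(3 - 8) = -14*(-5) = 70)
b = -66 (b = (-21 - 1)*3 = -22*3 = -66)
A = 1/269 (A = 1/(335 - 66) = 1/269 ≈ 0.0037175)
J*A = 70*(1/269) = 70/269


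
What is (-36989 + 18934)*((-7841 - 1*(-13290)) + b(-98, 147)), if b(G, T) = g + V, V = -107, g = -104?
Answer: -94572090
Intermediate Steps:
b(G, T) = -211 (b(G, T) = -104 - 107 = -211)
(-36989 + 18934)*((-7841 - 1*(-13290)) + b(-98, 147)) = (-36989 + 18934)*((-7841 - 1*(-13290)) - 211) = -18055*((-7841 + 13290) - 211) = -18055*(5449 - 211) = -18055*5238 = -94572090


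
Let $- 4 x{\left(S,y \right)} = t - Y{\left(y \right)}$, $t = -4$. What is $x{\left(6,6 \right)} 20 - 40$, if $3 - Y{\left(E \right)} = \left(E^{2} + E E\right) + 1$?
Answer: $-370$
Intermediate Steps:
$Y{\left(E \right)} = 2 - 2 E^{2}$ ($Y{\left(E \right)} = 3 - \left(\left(E^{2} + E E\right) + 1\right) = 3 - \left(\left(E^{2} + E^{2}\right) + 1\right) = 3 - \left(2 E^{2} + 1\right) = 3 - \left(1 + 2 E^{2}\right) = 2 - 2 E^{2}$)
$x{\left(S,y \right)} = \frac{3}{2} - \frac{y^{2}}{2}$ ($x{\left(S,y \right)} = - \frac{-4 - \left(2 - 2 y^{2}\right)}{4} = - \frac{-4 + \left(-2 + 2 y^{2}\right)}{4} = - \frac{-6 + 2 y^{2}}{4} = \frac{3}{2} - \frac{y^{2}}{2}$)
$x{\left(6,6 \right)} 20 - 40 = \left(\frac{3}{2} - \frac{6^{2}}{2}\right) 20 - 40 = \left(\frac{3}{2} - 18\right) 20 - 40 = \left(- \frac{33}{2}\right) 20 - 40 = -330 - 40 = -370$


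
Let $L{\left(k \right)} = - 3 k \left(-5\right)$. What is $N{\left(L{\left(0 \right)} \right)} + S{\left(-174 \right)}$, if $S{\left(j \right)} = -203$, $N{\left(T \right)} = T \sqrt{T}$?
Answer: $-203$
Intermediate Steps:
$L{\left(k \right)} = 15 k$
$N{\left(T \right)} = T^{\frac{3}{2}}$
$N{\left(L{\left(0 \right)} \right)} + S{\left(-174 \right)} = \left(15 \cdot 0\right)^{\frac{3}{2}} - 203 = 0^{\frac{3}{2}} - 203 = 0 - 203 = -203$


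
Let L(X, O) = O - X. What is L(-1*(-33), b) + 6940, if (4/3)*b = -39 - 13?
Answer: 6868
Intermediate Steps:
b = -39 (b = 3*(-39 - 13)/4 = (3/4)*(-52) = -39)
L(-1*(-33), b) + 6940 = (-39 - (-1)*(-33)) + 6940 = (-39 - 1*33) + 6940 = (-39 - 33) + 6940 = -72 + 6940 = 6868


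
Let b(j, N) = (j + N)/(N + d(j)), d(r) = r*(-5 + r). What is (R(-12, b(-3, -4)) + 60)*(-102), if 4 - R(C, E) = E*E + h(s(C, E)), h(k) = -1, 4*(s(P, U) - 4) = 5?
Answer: -1323501/200 ≈ -6617.5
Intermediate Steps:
s(P, U) = 21/4 (s(P, U) = 4 + (¼)*5 = 4 + 5/4 = 21/4)
b(j, N) = (N + j)/(N + j*(-5 + j)) (b(j, N) = (j + N)/(N + j*(-5 + j)) = (N + j)/(N + j*(-5 + j)))
R(C, E) = 5 - E² (R(C, E) = 4 - (E*E - 1) = 4 - (E² - 1) = 4 - (-1 + E²) = 4 + (1 - E²) = 5 - E²)
(R(-12, b(-3, -4)) + 60)*(-102) = ((5 - ((-4 - 3)/(-4 - 3*(-5 - 3)))²) + 60)*(-102) = ((5 - (-7/(-4 - 3*(-8)))²) + 60)*(-102) = ((5 - (-7/(-4 + 24))²) + 60)*(-102) = ((5 - (-7/20)²) + 60)*(-102) = ((5 - 1*49/400) + 60)*(-102) = ((5 - 49/400) + 60)*(-102) = (1951/400 + 60)*(-102) = (25951/400)*(-102) = -1323501/200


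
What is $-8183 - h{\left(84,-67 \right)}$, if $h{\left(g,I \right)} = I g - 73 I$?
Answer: $-7446$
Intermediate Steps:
$h{\left(g,I \right)} = - 73 I + I g$
$-8183 - h{\left(84,-67 \right)} = -8183 - - 67 \left(-73 + 84\right) = -8183 - \left(-67\right) 11 = -8183 - -737 = -8183 + 737 = -7446$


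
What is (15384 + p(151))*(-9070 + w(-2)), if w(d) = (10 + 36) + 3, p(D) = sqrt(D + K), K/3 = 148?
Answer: -138779064 - 9021*sqrt(595) ≈ -1.3900e+8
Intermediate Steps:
K = 444 (K = 3*148 = 444)
p(D) = sqrt(444 + D) (p(D) = sqrt(D + 444) = sqrt(444 + D))
w(d) = 49 (w(d) = 46 + 3 = 49)
(15384 + p(151))*(-9070 + w(-2)) = (15384 + sqrt(444 + 151))*(-9070 + 49) = (15384 + sqrt(595))*(-9021) = -138779064 - 9021*sqrt(595)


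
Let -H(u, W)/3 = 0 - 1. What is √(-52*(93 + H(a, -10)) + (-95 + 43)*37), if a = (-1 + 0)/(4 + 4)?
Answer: 2*I*√1729 ≈ 83.162*I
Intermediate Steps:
a = -⅛ (a = -1/8 = -1*⅛ = -⅛ ≈ -0.12500)
H(u, W) = 3 (H(u, W) = -3*(0 - 1) = -3*(-1) = 3)
√(-52*(93 + H(a, -10)) + (-95 + 43)*37) = √(-52*(93 + 3) + (-95 + 43)*37) = √(-52*96 - 52*37) = √(-4992 - 1924) = √(-6916) = 2*I*√1729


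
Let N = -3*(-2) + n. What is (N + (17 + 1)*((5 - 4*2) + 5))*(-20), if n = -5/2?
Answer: -790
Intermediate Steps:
n = -5/2 (n = -5*1/2 = -5/2 ≈ -2.5000)
N = 7/2 (N = -3*(-2) - 5/2 = 6 - 5/2 = 7/2 ≈ 3.5000)
(N + (17 + 1)*((5 - 4*2) + 5))*(-20) = (7/2 + (17 + 1)*((5 - 4*2) + 5))*(-20) = (7/2 + 18*((5 - 8) + 5))*(-20) = (7/2 + 18*(-3 + 5))*(-20) = (7/2 + 18*2)*(-20) = (7/2 + 36)*(-20) = (79/2)*(-20) = -790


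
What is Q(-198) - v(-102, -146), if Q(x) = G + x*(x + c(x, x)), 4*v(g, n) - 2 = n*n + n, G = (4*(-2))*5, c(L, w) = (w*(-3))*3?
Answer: -318965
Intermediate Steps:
c(L, w) = -9*w (c(L, w) = -3*w*3 = -9*w)
G = -40 (G = -8*5 = -40)
v(g, n) = ½ + n/4 + n²/4 (v(g, n) = ½ + (n*n + n)/4 = ½ + (n² + n)/4 = ½ + (n + n²)/4 = ½ + (n/4 + n²/4) = ½ + n/4 + n²/4)
Q(x) = -40 - 8*x² (Q(x) = -40 + x*(x - 9*x) = -40 + x*(-8*x) = -40 - 8*x²)
Q(-198) - v(-102, -146) = (-40 - 8*(-198)²) - (½ + (¼)*(-146) + (¼)*(-146)²) = (-40 - 8*39204) - (½ - 73/2 + (¼)*21316) = (-40 - 313632) - (½ - 73/2 + 5329) = -313672 - 1*5293 = -313672 - 5293 = -318965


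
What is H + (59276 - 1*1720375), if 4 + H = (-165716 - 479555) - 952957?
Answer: -3259331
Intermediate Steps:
H = -1598232 (H = -4 + ((-165716 - 479555) - 952957) = -4 + (-645271 - 952957) = -4 - 1598228 = -1598232)
H + (59276 - 1*1720375) = -1598232 + (59276 - 1*1720375) = -1598232 + (59276 - 1720375) = -1598232 - 1661099 = -3259331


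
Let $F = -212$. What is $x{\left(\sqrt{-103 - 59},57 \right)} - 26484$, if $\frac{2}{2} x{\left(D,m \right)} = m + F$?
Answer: $-26639$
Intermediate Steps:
$x{\left(D,m \right)} = -212 + m$ ($x{\left(D,m \right)} = m - 212 = -212 + m$)
$x{\left(\sqrt{-103 - 59},57 \right)} - 26484 = \left(-212 + 57\right) - 26484 = -155 - 26484 = -26639$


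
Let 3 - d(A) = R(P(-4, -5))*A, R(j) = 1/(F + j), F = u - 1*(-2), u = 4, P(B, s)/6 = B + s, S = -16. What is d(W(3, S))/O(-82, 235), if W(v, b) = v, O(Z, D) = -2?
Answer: -49/32 ≈ -1.5313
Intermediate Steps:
P(B, s) = 6*B + 6*s (P(B, s) = 6*(B + s) = 6*B + 6*s)
F = 6 (F = 4 - 1*(-2) = 4 + 2 = 6)
R(j) = 1/(6 + j)
d(A) = 3 + A/48 (d(A) = 3 - A/(6 + (6*(-4) + 6*(-5))) = 3 - A/(6 + (-24 - 30)) = 3 - A/(6 - 54) = 3 - A/(-48) = 3 - (-1)*A/48 = 3 + A/48)
d(W(3, S))/O(-82, 235) = (3 + (1/48)*3)/(-2) = (3 + 1/16)*(-1/2) = (49/16)*(-1/2) = -49/32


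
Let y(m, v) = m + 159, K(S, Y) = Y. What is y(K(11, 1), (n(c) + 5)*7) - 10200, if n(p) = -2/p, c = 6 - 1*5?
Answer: -10040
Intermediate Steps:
c = 1 (c = 6 - 5 = 1)
y(m, v) = 159 + m
y(K(11, 1), (n(c) + 5)*7) - 10200 = (159 + 1) - 10200 = 160 - 10200 = -10040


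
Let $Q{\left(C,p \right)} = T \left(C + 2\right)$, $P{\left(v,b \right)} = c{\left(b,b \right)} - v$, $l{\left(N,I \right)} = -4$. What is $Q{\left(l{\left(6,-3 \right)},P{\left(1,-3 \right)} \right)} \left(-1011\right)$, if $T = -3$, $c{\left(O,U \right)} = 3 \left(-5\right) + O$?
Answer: $-6066$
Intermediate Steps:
$c{\left(O,U \right)} = -15 + O$
$P{\left(v,b \right)} = -15 + b - v$ ($P{\left(v,b \right)} = \left(-15 + b\right) - v = -15 + b - v$)
$Q{\left(C,p \right)} = -6 - 3 C$ ($Q{\left(C,p \right)} = - 3 \left(C + 2\right) = - 3 \left(2 + C\right) = -6 - 3 C$)
$Q{\left(l{\left(6,-3 \right)},P{\left(1,-3 \right)} \right)} \left(-1011\right) = \left(-6 - -12\right) \left(-1011\right) = \left(-6 + 12\right) \left(-1011\right) = 6 \left(-1011\right) = -6066$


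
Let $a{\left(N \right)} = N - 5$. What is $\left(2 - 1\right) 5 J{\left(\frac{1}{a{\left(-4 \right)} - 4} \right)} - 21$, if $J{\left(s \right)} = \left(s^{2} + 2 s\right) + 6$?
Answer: $\frac{1396}{169} \approx 8.2604$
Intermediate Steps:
$a{\left(N \right)} = -5 + N$ ($a{\left(N \right)} = N - 5 = -5 + N$)
$J{\left(s \right)} = 6 + s^{2} + 2 s$
$\left(2 - 1\right) 5 J{\left(\frac{1}{a{\left(-4 \right)} - 4} \right)} - 21 = \left(2 - 1\right) 5 \left(6 + \left(\frac{1}{\left(-5 - 4\right) - 4}\right)^{2} + \frac{2}{\left(-5 - 4\right) - 4}\right) - 21 = 1 \cdot 5 \left(6 + \left(\frac{1}{-9 - 4}\right)^{2} + \frac{2}{-9 - 4}\right) - 21 = 5 \left(6 + \left(\frac{1}{-13}\right)^{2} + \frac{2}{-13}\right) - 21 = 5 \left(6 + \left(- \frac{1}{13}\right)^{2} + 2 \left(- \frac{1}{13}\right)\right) - 21 = 5 \left(6 + \frac{1}{169} - \frac{2}{13}\right) - 21 = 5 \cdot \frac{989}{169} - 21 = \frac{4945}{169} - 21 = \frac{1396}{169}$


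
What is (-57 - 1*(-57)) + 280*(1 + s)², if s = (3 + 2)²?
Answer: 189280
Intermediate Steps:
s = 25 (s = 5² = 25)
(-57 - 1*(-57)) + 280*(1 + s)² = (-57 - 1*(-57)) + 280*(1 + 25)² = (-57 + 57) + 280*26² = 0 + 280*676 = 0 + 189280 = 189280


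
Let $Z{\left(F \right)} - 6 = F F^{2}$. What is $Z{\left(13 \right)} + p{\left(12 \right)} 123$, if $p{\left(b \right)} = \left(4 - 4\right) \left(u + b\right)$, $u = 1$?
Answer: $2203$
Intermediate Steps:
$p{\left(b \right)} = 0$ ($p{\left(b \right)} = \left(4 - 4\right) \left(1 + b\right) = 0 \left(1 + b\right) = 0$)
$Z{\left(F \right)} = 6 + F^{3}$ ($Z{\left(F \right)} = 6 + F F^{2} = 6 + F^{3}$)
$Z{\left(13 \right)} + p{\left(12 \right)} 123 = \left(6 + 13^{3}\right) + 0 \cdot 123 = \left(6 + 2197\right) + 0 = 2203 + 0 = 2203$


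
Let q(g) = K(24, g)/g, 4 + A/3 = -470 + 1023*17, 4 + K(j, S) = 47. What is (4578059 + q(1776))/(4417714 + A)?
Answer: 8130632827/7935993840 ≈ 1.0245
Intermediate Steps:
K(j, S) = 43 (K(j, S) = -4 + 47 = 43)
A = 50751 (A = -12 + 3*(-470 + 1023*17) = -12 + 3*(-470 + 17391) = -12 + 3*16921 = -12 + 50763 = 50751)
q(g) = 43/g
(4578059 + q(1776))/(4417714 + A) = (4578059 + 43/1776)/(4417714 + 50751) = (4578059 + 43*(1/1776))/4468465 = (4578059 + 43/1776)*(1/4468465) = (8130632827/1776)*(1/4468465) = 8130632827/7935993840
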